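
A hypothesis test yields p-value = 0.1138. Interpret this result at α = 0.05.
Since p = 0.1138 > α = 0.05, fail to reject H₀.
There is insufficient evidence to reject the null hypothesis; the result is not statistically significant at the 0.05 level.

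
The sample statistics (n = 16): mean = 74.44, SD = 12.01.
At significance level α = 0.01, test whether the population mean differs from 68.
One-sample t-test:
H₀: μ = 68
H₁: μ ≠ 68
df = n - 1 = 15
t = (x̄ - μ₀) / (s/√n) = (74.44 - 68) / (12.01/√16) = 2.145
p-value = 0.0487

Since p-value > α = 0.01, we fail to reject H₀.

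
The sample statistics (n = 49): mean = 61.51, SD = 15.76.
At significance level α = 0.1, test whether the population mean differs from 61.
One-sample t-test:
H₀: μ = 61
H₁: μ ≠ 61
df = n - 1 = 48
t = (x̄ - μ₀) / (s/√n) = (61.51 - 61) / (15.76/√49) = 0.227
p-value = 0.8218

Since p-value > α = 0.1, we fail to reject H₀.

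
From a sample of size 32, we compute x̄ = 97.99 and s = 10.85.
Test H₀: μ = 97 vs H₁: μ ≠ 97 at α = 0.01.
One-sample t-test:
H₀: μ = 97
H₁: μ ≠ 97
df = n - 1 = 31
t = (x̄ - μ₀) / (s/√n) = (97.99 - 97) / (10.85/√32) = 0.516
p-value = 0.6094

Since p-value > α = 0.01, we fail to reject H₀.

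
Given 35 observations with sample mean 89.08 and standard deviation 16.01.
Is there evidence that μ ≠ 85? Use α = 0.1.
One-sample t-test:
H₀: μ = 85
H₁: μ ≠ 85
df = n - 1 = 34
t = (x̄ - μ₀) / (s/√n) = (89.08 - 85) / (16.01/√35) = 1.508
p-value = 0.1409

Since p-value > α = 0.1, we fail to reject H₀.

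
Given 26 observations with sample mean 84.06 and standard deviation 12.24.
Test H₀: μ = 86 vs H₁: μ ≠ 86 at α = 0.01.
One-sample t-test:
H₀: μ = 86
H₁: μ ≠ 86
df = n - 1 = 25
t = (x̄ - μ₀) / (s/√n) = (84.06 - 86) / (12.24/√26) = -0.808
p-value = 0.4266

Since p-value > α = 0.01, we fail to reject H₀.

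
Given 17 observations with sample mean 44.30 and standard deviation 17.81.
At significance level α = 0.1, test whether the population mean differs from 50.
One-sample t-test:
H₀: μ = 50
H₁: μ ≠ 50
df = n - 1 = 16
t = (x̄ - μ₀) / (s/√n) = (44.30 - 50) / (17.81/√17) = -1.320
p-value = 0.2055

Since p-value > α = 0.1, we fail to reject H₀.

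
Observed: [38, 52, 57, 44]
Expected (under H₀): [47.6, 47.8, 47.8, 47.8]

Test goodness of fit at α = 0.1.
Chi-square goodness of fit test:
H₀: observed counts match expected distribution
H₁: observed counts differ from expected distribution
df = k - 1 = 3
χ² = Σ(O - E)²/E
   = (38 - 47.6)²/47.6 + (52 - 47.8)²/47.8 + (57 - 47.8)²/47.8 + (44 - 47.8)²/47.8
   = 1.936 + 0.369 + 1.771 + 0.302
   = 4.38
p-value = 0.2234

Since p-value > α = 0.1, we fail to reject H₀.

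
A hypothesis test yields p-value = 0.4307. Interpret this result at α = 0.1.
Since p = 0.4307 > α = 0.1, fail to reject H₀.
There is insufficient evidence to reject the null hypothesis; the result is not statistically significant at the 0.1 level.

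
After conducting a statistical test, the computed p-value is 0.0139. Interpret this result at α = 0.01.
Since p = 0.0139 > α = 0.01, fail to reject H₀.
There is insufficient evidence to reject the null hypothesis; the result is not statistically significant at the 0.01 level.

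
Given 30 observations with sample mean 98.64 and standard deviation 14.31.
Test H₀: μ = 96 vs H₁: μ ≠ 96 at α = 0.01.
One-sample t-test:
H₀: μ = 96
H₁: μ ≠ 96
df = n - 1 = 29
t = (x̄ - μ₀) / (s/√n) = (98.64 - 96) / (14.31/√30) = 1.010
p-value = 0.3206

Since p-value > α = 0.01, we fail to reject H₀.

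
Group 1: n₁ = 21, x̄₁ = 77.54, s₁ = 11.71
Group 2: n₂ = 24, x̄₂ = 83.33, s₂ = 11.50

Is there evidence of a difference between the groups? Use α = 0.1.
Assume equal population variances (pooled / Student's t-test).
Student's two-sample t-test (equal variances):
H₀: μ₁ = μ₂
H₁: μ₁ ≠ μ₂
df = n₁ + n₂ - 2 = 43
Pooled variance s_p² = [(n₁-1)s₁² + (n₂-1)s₂²] / (n₁ + n₂ - 2) = [(20)(11.71²) + (23)(11.50²)] / 43 = 134.5170
SE = √(s_p²(1/n₁ + 1/n₂)) = √(134.5170 × (1/21 + 1/24)) = 3.4656
t = (x̄₁ - x̄₂) / SE = (77.54 - 83.33) / 3.4656 = -5.79 / 3.4656 = -1.671
p-value = 0.1020

Since p-value > α = 0.1, we fail to reject H₀.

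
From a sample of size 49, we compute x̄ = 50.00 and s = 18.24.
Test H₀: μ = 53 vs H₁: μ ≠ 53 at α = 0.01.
One-sample t-test:
H₀: μ = 53
H₁: μ ≠ 53
df = n - 1 = 48
t = (x̄ - μ₀) / (s/√n) = (50.00 - 53) / (18.24/√49) = -1.151
p-value = 0.2553

Since p-value > α = 0.01, we fail to reject H₀.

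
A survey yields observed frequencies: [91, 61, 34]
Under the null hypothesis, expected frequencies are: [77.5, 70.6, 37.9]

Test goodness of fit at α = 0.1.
Chi-square goodness of fit test:
H₀: observed counts match expected distribution
H₁: observed counts differ from expected distribution
df = k - 1 = 2
χ² = Σ(O - E)²/E
   = (91 - 77.5)²/77.5 + (61 - 70.6)²/70.6 + (34 - 37.9)²/37.9
   = 2.352 + 1.305 + 0.401
   = 4.06
p-value = 0.1314

Since p-value > α = 0.1, we fail to reject H₀.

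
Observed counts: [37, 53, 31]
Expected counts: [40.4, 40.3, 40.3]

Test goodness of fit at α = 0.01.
Chi-square goodness of fit test:
H₀: observed counts match expected distribution
H₁: observed counts differ from expected distribution
df = k - 1 = 2
χ² = Σ(O - E)²/E
   = (37 - 40.4)²/40.4 + (53 - 40.3)²/40.3 + (31 - 40.3)²/40.3
   = 0.286 + 4.002 + 2.146
   = 6.43
p-value = 0.0401

Since p-value > α = 0.01, we fail to reject H₀.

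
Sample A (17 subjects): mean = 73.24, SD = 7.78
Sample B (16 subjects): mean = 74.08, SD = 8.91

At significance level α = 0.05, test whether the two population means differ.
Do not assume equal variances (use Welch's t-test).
Welch's two-sample t-test:
H₀: μ₁ = μ₂
H₁: μ₁ ≠ μ₂
s₁²/n₁ = 7.78²/17 = 3.5605,  s₂²/n₂ = 8.91²/16 = 4.9618
SE = √(s₁²/n₁ + s₂²/n₂) = √(3.5605 + 4.9618) = 2.9193
df (Welch-Satterthwaite) = (s₁²/n₁ + s₂²/n₂)² / [(s₁²/n₁)²/(n₁-1) + (s₂²/n₂)²/(n₂-1)] ≈ 29.84
t = (x̄₁ - x̄₂) / SE = (73.24 - 74.08) / 2.9193 = -0.84 / 2.9193 = -0.288
p-value = 0.7755

Since p-value > α = 0.05, we fail to reject H₀.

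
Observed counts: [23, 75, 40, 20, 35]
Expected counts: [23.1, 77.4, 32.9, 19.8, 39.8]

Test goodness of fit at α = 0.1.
Chi-square goodness of fit test:
H₀: observed counts match expected distribution
H₁: observed counts differ from expected distribution
df = k - 1 = 4
χ² = Σ(O - E)²/E
   = (23 - 23.1)²/23.1 + (75 - 77.4)²/77.4 + (40 - 32.9)²/32.9 + (20 - 19.8)²/19.8 + (35 - 39.8)²/39.8
   = 0.000 + 0.074 + 1.532 + 0.002 + 0.579
   = 2.19
p-value = 0.7012

Since p-value > α = 0.1, we fail to reject H₀.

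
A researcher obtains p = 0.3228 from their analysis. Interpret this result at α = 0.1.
Since p = 0.3228 > α = 0.1, fail to reject H₀.
There is insufficient evidence to reject the null hypothesis; the result is not statistically significant at the 0.1 level.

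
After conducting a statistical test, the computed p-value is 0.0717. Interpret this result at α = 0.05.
Since p = 0.0717 > α = 0.05, fail to reject H₀.
There is insufficient evidence to reject the null hypothesis; the result is not statistically significant at the 0.05 level.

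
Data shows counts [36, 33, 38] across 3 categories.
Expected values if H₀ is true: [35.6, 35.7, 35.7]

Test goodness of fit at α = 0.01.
Chi-square goodness of fit test:
H₀: observed counts match expected distribution
H₁: observed counts differ from expected distribution
df = k - 1 = 2
χ² = Σ(O - E)²/E
   = (36 - 35.6)²/35.6 + (33 - 35.7)²/35.7 + (38 - 35.7)²/35.7
   = 0.004 + 0.204 + 0.148
   = 0.36
p-value = 0.8366

Since p-value > α = 0.01, we fail to reject H₀.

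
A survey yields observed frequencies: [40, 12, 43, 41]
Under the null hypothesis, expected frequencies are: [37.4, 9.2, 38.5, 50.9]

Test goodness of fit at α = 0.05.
Chi-square goodness of fit test:
H₀: observed counts match expected distribution
H₁: observed counts differ from expected distribution
df = k - 1 = 3
χ² = Σ(O - E)²/E
   = (40 - 37.4)²/37.4 + (12 - 9.2)²/9.2 + (43 - 38.5)²/38.5 + (41 - 50.9)²/50.9
   = 0.181 + 0.852 + 0.526 + 1.926
   = 3.48
p-value = 0.3228

Since p-value > α = 0.05, we fail to reject H₀.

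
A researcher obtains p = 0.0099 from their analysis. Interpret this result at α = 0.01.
Since p = 0.0099 < α = 0.01, reject H₀.
There is sufficient evidence to reject the null hypothesis; the result is statistically significant at the 0.01 level.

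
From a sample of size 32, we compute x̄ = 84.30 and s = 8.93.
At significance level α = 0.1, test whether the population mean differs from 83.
One-sample t-test:
H₀: μ = 83
H₁: μ ≠ 83
df = n - 1 = 31
t = (x̄ - μ₀) / (s/√n) = (84.30 - 83) / (8.93/√32) = 0.824
p-value = 0.4165

Since p-value > α = 0.1, we fail to reject H₀.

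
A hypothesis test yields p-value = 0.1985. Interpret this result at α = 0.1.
Since p = 0.1985 > α = 0.1, fail to reject H₀.
There is insufficient evidence to reject the null hypothesis; the result is not statistically significant at the 0.1 level.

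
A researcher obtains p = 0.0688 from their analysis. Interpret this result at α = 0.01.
Since p = 0.0688 > α = 0.01, fail to reject H₀.
There is insufficient evidence to reject the null hypothesis; the result is not statistically significant at the 0.01 level.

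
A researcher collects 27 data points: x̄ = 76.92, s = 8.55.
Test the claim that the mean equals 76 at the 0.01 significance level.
One-sample t-test:
H₀: μ = 76
H₁: μ ≠ 76
df = n - 1 = 26
t = (x̄ - μ₀) / (s/√n) = (76.92 - 76) / (8.55/√27) = 0.559
p-value = 0.5809

Since p-value > α = 0.01, we fail to reject H₀.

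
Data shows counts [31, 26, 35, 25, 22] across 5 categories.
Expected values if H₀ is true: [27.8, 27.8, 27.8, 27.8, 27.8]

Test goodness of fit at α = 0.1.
Chi-square goodness of fit test:
H₀: observed counts match expected distribution
H₁: observed counts differ from expected distribution
df = k - 1 = 4
χ² = Σ(O - E)²/E
   = (31 - 27.8)²/27.8 + (26 - 27.8)²/27.8 + (35 - 27.8)²/27.8 + (25 - 27.8)²/27.8 + (22 - 27.8)²/27.8
   = 0.368 + 0.117 + 1.865 + 0.282 + 1.210
   = 3.84
p-value = 0.4278

Since p-value > α = 0.1, we fail to reject H₀.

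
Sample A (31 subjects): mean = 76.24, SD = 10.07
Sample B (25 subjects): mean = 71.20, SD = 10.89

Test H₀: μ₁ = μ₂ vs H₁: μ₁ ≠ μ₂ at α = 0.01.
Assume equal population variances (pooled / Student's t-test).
Student's two-sample t-test (equal variances):
H₀: μ₁ = μ₂
H₁: μ₁ ≠ μ₂
df = n₁ + n₂ - 2 = 54
Pooled variance s_p² = [(n₁-1)s₁² + (n₂-1)s₂²] / (n₁ + n₂ - 2) = [(30)(10.07²) + (24)(10.89²)] / 54 = 109.0437
SE = √(s_p²(1/n₁ + 1/n₂)) = √(109.0437 × (1/31 + 1/25)) = 2.8070
t = (x̄₁ - x̄₂) / SE = (76.24 - 71.20) / 2.8070 = 5.04 / 2.8070 = 1.796
p-value = 0.0782

Since p-value > α = 0.01, we fail to reject H₀.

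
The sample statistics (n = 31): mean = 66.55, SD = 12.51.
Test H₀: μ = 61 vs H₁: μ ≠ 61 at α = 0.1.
One-sample t-test:
H₀: μ = 61
H₁: μ ≠ 61
df = n - 1 = 30
t = (x̄ - μ₀) / (s/√n) = (66.55 - 61) / (12.51/√31) = 2.470
p-value = 0.0194

Since p-value < α = 0.1, we reject H₀.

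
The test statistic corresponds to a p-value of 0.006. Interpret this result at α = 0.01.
Since p = 0.006 < α = 0.01, reject H₀.
There is sufficient evidence to reject the null hypothesis; the result is statistically significant at the 0.01 level.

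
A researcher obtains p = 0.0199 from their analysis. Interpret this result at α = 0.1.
Since p = 0.0199 < α = 0.1, reject H₀.
There is sufficient evidence to reject the null hypothesis; the result is statistically significant at the 0.1 level.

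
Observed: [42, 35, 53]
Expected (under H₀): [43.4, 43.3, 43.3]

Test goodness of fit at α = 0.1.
Chi-square goodness of fit test:
H₀: observed counts match expected distribution
H₁: observed counts differ from expected distribution
df = k - 1 = 2
χ² = Σ(O - E)²/E
   = (42 - 43.4)²/43.4 + (35 - 43.3)²/43.3 + (53 - 43.3)²/43.3
   = 0.045 + 1.591 + 2.173
   = 3.81
p-value = 0.1489

Since p-value > α = 0.1, we fail to reject H₀.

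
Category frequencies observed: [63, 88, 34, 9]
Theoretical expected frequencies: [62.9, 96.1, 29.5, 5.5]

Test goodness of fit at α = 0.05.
Chi-square goodness of fit test:
H₀: observed counts match expected distribution
H₁: observed counts differ from expected distribution
df = k - 1 = 3
χ² = Σ(O - E)²/E
   = (63 - 62.9)²/62.9 + (88 - 96.1)²/96.1 + (34 - 29.5)²/29.5 + (9 - 5.5)²/5.5
   = 0.000 + 0.683 + 0.686 + 2.227
   = 3.60
p-value = 0.3084

Since p-value > α = 0.05, we fail to reject H₀.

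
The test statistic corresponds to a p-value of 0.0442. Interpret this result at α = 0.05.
Since p = 0.0442 < α = 0.05, reject H₀.
There is sufficient evidence to reject the null hypothesis; the result is statistically significant at the 0.05 level.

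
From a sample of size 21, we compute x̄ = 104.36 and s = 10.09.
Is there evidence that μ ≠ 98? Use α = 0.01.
One-sample t-test:
H₀: μ = 98
H₁: μ ≠ 98
df = n - 1 = 20
t = (x̄ - μ₀) / (s/√n) = (104.36 - 98) / (10.09/√21) = 2.889
p-value = 0.0091

Since p-value < α = 0.01, we reject H₀.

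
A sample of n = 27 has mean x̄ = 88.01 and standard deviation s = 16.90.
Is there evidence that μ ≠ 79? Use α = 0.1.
One-sample t-test:
H₀: μ = 79
H₁: μ ≠ 79
df = n - 1 = 26
t = (x̄ - μ₀) / (s/√n) = (88.01 - 79) / (16.90/√27) = 2.770
p-value = 0.0102

Since p-value < α = 0.1, we reject H₀.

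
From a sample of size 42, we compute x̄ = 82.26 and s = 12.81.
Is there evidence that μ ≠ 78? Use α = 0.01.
One-sample t-test:
H₀: μ = 78
H₁: μ ≠ 78
df = n - 1 = 41
t = (x̄ - μ₀) / (s/√n) = (82.26 - 78) / (12.81/√42) = 2.155
p-value = 0.0371

Since p-value > α = 0.01, we fail to reject H₀.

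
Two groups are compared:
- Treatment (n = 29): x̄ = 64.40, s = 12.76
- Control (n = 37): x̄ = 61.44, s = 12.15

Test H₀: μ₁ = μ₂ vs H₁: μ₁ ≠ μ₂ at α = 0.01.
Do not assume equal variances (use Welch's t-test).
Welch's two-sample t-test:
H₀: μ₁ = μ₂
H₁: μ₁ ≠ μ₂
s₁²/n₁ = 12.76²/29 = 5.6144,  s₂²/n₂ = 12.15²/37 = 3.9898
SE = √(s₁²/n₁ + s₂²/n₂) = √(5.6144 + 3.9898) = 3.0991
df (Welch-Satterthwaite) = (s₁²/n₁ + s₂²/n₂)² / [(s₁²/n₁)²/(n₁-1) + (s₂²/n₂)²/(n₂-1)] ≈ 58.83
t = (x̄₁ - x̄₂) / SE = (64.40 - 61.44) / 3.0991 = 2.96 / 3.0991 = 0.955
p-value = 0.3434

Since p-value > α = 0.01, we fail to reject H₀.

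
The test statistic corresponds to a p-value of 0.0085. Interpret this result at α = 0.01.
Since p = 0.0085 < α = 0.01, reject H₀.
There is sufficient evidence to reject the null hypothesis; the result is statistically significant at the 0.01 level.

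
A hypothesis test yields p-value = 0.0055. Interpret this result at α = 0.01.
Since p = 0.0055 < α = 0.01, reject H₀.
There is sufficient evidence to reject the null hypothesis; the result is statistically significant at the 0.01 level.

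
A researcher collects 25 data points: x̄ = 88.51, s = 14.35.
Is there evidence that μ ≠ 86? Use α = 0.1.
One-sample t-test:
H₀: μ = 86
H₁: μ ≠ 86
df = n - 1 = 24
t = (x̄ - μ₀) / (s/√n) = (88.51 - 86) / (14.35/√25) = 0.875
p-value = 0.3905

Since p-value > α = 0.1, we fail to reject H₀.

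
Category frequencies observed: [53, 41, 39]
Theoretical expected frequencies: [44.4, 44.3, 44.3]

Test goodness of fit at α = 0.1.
Chi-square goodness of fit test:
H₀: observed counts match expected distribution
H₁: observed counts differ from expected distribution
df = k - 1 = 2
χ² = Σ(O - E)²/E
   = (53 - 44.4)²/44.4 + (41 - 44.3)²/44.3 + (39 - 44.3)²/44.3
   = 1.666 + 0.246 + 0.634
   = 2.55
p-value = 0.2800

Since p-value > α = 0.1, we fail to reject H₀.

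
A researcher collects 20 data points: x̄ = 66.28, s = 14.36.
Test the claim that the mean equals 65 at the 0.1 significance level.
One-sample t-test:
H₀: μ = 65
H₁: μ ≠ 65
df = n - 1 = 19
t = (x̄ - μ₀) / (s/√n) = (66.28 - 65) / (14.36/√20) = 0.399
p-value = 0.6946

Since p-value > α = 0.1, we fail to reject H₀.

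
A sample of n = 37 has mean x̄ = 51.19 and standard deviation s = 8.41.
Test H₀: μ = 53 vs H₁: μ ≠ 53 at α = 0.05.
One-sample t-test:
H₀: μ = 53
H₁: μ ≠ 53
df = n - 1 = 36
t = (x̄ - μ₀) / (s/√n) = (51.19 - 53) / (8.41/√37) = -1.309
p-value = 0.1988

Since p-value > α = 0.05, we fail to reject H₀.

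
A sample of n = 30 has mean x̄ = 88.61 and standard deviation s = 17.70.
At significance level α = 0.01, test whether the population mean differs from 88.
One-sample t-test:
H₀: μ = 88
H₁: μ ≠ 88
df = n - 1 = 29
t = (x̄ - μ₀) / (s/√n) = (88.61 - 88) / (17.70/√30) = 0.189
p-value = 0.8516

Since p-value > α = 0.01, we fail to reject H₀.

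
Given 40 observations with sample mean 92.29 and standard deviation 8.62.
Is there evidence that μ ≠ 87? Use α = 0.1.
One-sample t-test:
H₀: μ = 87
H₁: μ ≠ 87
df = n - 1 = 39
t = (x̄ - μ₀) / (s/√n) = (92.29 - 87) / (8.62/√40) = 3.881
p-value = 0.0004

Since p-value < α = 0.1, we reject H₀.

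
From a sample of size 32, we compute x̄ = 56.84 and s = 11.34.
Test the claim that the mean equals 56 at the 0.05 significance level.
One-sample t-test:
H₀: μ = 56
H₁: μ ≠ 56
df = n - 1 = 31
t = (x̄ - μ₀) / (s/√n) = (56.84 - 56) / (11.34/√32) = 0.419
p-value = 0.6781

Since p-value > α = 0.05, we fail to reject H₀.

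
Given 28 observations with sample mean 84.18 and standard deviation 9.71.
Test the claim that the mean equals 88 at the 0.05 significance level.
One-sample t-test:
H₀: μ = 88
H₁: μ ≠ 88
df = n - 1 = 27
t = (x̄ - μ₀) / (s/√n) = (84.18 - 88) / (9.71/√28) = -2.082
p-value = 0.0470

Since p-value < α = 0.05, we reject H₀.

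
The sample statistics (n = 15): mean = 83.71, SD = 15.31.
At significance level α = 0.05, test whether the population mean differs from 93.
One-sample t-test:
H₀: μ = 93
H₁: μ ≠ 93
df = n - 1 = 14
t = (x̄ - μ₀) / (s/√n) = (83.71 - 93) / (15.31/√15) = -2.350
p-value = 0.0340

Since p-value < α = 0.05, we reject H₀.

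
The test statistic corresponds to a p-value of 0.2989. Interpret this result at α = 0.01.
Since p = 0.2989 > α = 0.01, fail to reject H₀.
There is insufficient evidence to reject the null hypothesis; the result is not statistically significant at the 0.01 level.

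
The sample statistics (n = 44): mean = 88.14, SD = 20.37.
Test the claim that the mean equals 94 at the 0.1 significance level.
One-sample t-test:
H₀: μ = 94
H₁: μ ≠ 94
df = n - 1 = 43
t = (x̄ - μ₀) / (s/√n) = (88.14 - 94) / (20.37/√44) = -1.908
p-value = 0.0631

Since p-value < α = 0.1, we reject H₀.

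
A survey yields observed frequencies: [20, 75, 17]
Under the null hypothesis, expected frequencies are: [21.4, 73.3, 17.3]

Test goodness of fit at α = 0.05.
Chi-square goodness of fit test:
H₀: observed counts match expected distribution
H₁: observed counts differ from expected distribution
df = k - 1 = 2
χ² = Σ(O - E)²/E
   = (20 - 21.4)²/21.4 + (75 - 73.3)²/73.3 + (17 - 17.3)²/17.3
   = 0.092 + 0.039 + 0.005
   = 0.14
p-value = 0.9342

Since p-value > α = 0.05, we fail to reject H₀.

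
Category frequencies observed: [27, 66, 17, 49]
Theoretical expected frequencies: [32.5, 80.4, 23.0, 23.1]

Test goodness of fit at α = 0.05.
Chi-square goodness of fit test:
H₀: observed counts match expected distribution
H₁: observed counts differ from expected distribution
df = k - 1 = 3
χ² = Σ(O - E)²/E
   = (27 - 32.5)²/32.5 + (66 - 80.4)²/80.4 + (17 - 23.0)²/23.0 + (49 - 23.1)²/23.1
   = 0.931 + 2.579 + 1.565 + 29.039
   = 34.11
p-value < 0.0001

Since p-value < α = 0.05, we reject H₀.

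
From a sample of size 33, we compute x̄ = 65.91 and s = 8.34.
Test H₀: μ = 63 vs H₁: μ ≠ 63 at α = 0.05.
One-sample t-test:
H₀: μ = 63
H₁: μ ≠ 63
df = n - 1 = 32
t = (x̄ - μ₀) / (s/√n) = (65.91 - 63) / (8.34/√33) = 2.004
p-value = 0.0536

Since p-value > α = 0.05, we fail to reject H₀.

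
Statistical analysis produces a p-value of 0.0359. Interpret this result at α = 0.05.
Since p = 0.0359 < α = 0.05, reject H₀.
There is sufficient evidence to reject the null hypothesis; the result is statistically significant at the 0.05 level.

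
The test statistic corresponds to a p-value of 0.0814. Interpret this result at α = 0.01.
Since p = 0.0814 > α = 0.01, fail to reject H₀.
There is insufficient evidence to reject the null hypothesis; the result is not statistically significant at the 0.01 level.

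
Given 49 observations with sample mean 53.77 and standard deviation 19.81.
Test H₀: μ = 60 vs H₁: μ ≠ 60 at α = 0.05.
One-sample t-test:
H₀: μ = 60
H₁: μ ≠ 60
df = n - 1 = 48
t = (x̄ - μ₀) / (s/√n) = (53.77 - 60) / (19.81/√49) = -2.201
p-value = 0.0325

Since p-value < α = 0.05, we reject H₀.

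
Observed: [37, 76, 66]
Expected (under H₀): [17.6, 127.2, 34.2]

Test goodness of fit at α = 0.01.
Chi-square goodness of fit test:
H₀: observed counts match expected distribution
H₁: observed counts differ from expected distribution
df = k - 1 = 2
χ² = Σ(O - E)²/E
   = (37 - 17.6)²/17.6 + (76 - 127.2)²/127.2 + (66 - 34.2)²/34.2
   = 21.384 + 20.609 + 29.568
   = 71.56
p-value < 0.0001

Since p-value < α = 0.01, we reject H₀.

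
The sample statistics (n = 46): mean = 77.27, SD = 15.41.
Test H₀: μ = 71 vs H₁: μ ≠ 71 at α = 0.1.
One-sample t-test:
H₀: μ = 71
H₁: μ ≠ 71
df = n - 1 = 45
t = (x̄ - μ₀) / (s/√n) = (77.27 - 71) / (15.41/√46) = 2.760
p-value = 0.0083

Since p-value < α = 0.1, we reject H₀.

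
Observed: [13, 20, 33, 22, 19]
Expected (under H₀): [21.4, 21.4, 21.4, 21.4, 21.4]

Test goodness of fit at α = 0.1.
Chi-square goodness of fit test:
H₀: observed counts match expected distribution
H₁: observed counts differ from expected distribution
df = k - 1 = 4
χ² = Σ(O - E)²/E
   = (13 - 21.4)²/21.4 + (20 - 21.4)²/21.4 + (33 - 21.4)²/21.4 + (22 - 21.4)²/21.4 + (19 - 21.4)²/21.4
   = 3.297 + 0.092 + 6.288 + 0.017 + 0.269
   = 9.96
p-value = 0.0411

Since p-value < α = 0.1, we reject H₀.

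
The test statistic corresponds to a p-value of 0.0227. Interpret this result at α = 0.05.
Since p = 0.0227 < α = 0.05, reject H₀.
There is sufficient evidence to reject the null hypothesis; the result is statistically significant at the 0.05 level.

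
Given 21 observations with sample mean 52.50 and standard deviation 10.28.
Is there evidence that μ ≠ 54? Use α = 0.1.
One-sample t-test:
H₀: μ = 54
H₁: μ ≠ 54
df = n - 1 = 20
t = (x̄ - μ₀) / (s/√n) = (52.50 - 54) / (10.28/√21) = -0.669
p-value = 0.5114

Since p-value > α = 0.1, we fail to reject H₀.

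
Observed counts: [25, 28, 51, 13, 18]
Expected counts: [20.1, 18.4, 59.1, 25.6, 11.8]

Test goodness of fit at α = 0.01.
Chi-square goodness of fit test:
H₀: observed counts match expected distribution
H₁: observed counts differ from expected distribution
df = k - 1 = 4
χ² = Σ(O - E)²/E
   = (25 - 20.1)²/20.1 + (28 - 18.4)²/18.4 + (51 - 59.1)²/59.1 + (13 - 25.6)²/25.6 + (18 - 11.8)²/11.8
   = 1.195 + 5.009 + 1.110 + 6.202 + 3.258
   = 16.77
p-value = 0.0021

Since p-value < α = 0.01, we reject H₀.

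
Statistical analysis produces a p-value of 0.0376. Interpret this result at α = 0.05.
Since p = 0.0376 < α = 0.05, reject H₀.
There is sufficient evidence to reject the null hypothesis; the result is statistically significant at the 0.05 level.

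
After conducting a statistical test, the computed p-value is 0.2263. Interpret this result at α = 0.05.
Since p = 0.2263 > α = 0.05, fail to reject H₀.
There is insufficient evidence to reject the null hypothesis; the result is not statistically significant at the 0.05 level.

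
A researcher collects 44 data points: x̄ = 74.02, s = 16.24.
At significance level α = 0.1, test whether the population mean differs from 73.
One-sample t-test:
H₀: μ = 73
H₁: μ ≠ 73
df = n - 1 = 43
t = (x̄ - μ₀) / (s/√n) = (74.02 - 73) / (16.24/√44) = 0.417
p-value = 0.6790

Since p-value > α = 0.1, we fail to reject H₀.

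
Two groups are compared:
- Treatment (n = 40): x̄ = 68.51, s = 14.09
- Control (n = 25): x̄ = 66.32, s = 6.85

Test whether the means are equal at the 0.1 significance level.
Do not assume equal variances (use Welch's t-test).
Welch's two-sample t-test:
H₀: μ₁ = μ₂
H₁: μ₁ ≠ μ₂
s₁²/n₁ = 14.09²/40 = 4.9632,  s₂²/n₂ = 6.85²/25 = 1.8769
SE = √(s₁²/n₁ + s₂²/n₂) = √(4.9632 + 1.8769) = 2.6154
df (Welch-Satterthwaite) = (s₁²/n₁ + s₂²/n₂)² / [(s₁²/n₁)²/(n₁-1) + (s₂²/n₂)²/(n₂-1)] ≈ 60.11
t = (x̄₁ - x̄₂) / SE = (68.51 - 66.32) / 2.6154 = 2.19 / 2.6154 = 0.837
p-value = 0.4057

Since p-value > α = 0.1, we fail to reject H₀.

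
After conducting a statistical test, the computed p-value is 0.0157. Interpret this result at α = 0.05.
Since p = 0.0157 < α = 0.05, reject H₀.
There is sufficient evidence to reject the null hypothesis; the result is statistically significant at the 0.05 level.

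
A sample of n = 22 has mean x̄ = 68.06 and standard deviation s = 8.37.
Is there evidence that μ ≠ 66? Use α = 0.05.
One-sample t-test:
H₀: μ = 66
H₁: μ ≠ 66
df = n - 1 = 21
t = (x̄ - μ₀) / (s/√n) = (68.06 - 66) / (8.37/√22) = 1.154
p-value = 0.2613

Since p-value > α = 0.05, we fail to reject H₀.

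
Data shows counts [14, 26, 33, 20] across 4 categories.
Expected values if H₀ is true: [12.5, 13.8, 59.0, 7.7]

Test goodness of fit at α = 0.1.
Chi-square goodness of fit test:
H₀: observed counts match expected distribution
H₁: observed counts differ from expected distribution
df = k - 1 = 3
χ² = Σ(O - E)²/E
   = (14 - 12.5)²/12.5 + (26 - 13.8)²/13.8 + (33 - 59.0)²/59.0 + (20 - 7.7)²/7.7
   = 0.180 + 10.786 + 11.458 + 19.648
   = 42.07
p-value < 0.0001

Since p-value < α = 0.1, we reject H₀.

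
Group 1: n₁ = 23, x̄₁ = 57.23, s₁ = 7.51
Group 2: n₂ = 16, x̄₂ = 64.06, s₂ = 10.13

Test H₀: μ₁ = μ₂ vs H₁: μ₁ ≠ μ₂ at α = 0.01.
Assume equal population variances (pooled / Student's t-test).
Student's two-sample t-test (equal variances):
H₀: μ₁ = μ₂
H₁: μ₁ ≠ μ₂
df = n₁ + n₂ - 2 = 37
Pooled variance s_p² = [(n₁-1)s₁² + (n₂-1)s₂²] / (n₁ + n₂ - 2) = [(22)(7.51²) + (15)(10.13²)] / 37 = 75.1366
SE = √(s_p²(1/n₁ + 1/n₂)) = √(75.1366 × (1/23 + 1/16)) = 2.8219
t = (x̄₁ - x̄₂) / SE = (57.23 - 64.06) / 2.8219 = -6.83 / 2.8219 = -2.420
p-value = 0.0205

Since p-value > α = 0.01, we fail to reject H₀.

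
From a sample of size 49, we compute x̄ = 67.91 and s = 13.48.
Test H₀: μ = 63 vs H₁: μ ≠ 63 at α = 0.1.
One-sample t-test:
H₀: μ = 63
H₁: μ ≠ 63
df = n - 1 = 48
t = (x̄ - μ₀) / (s/√n) = (67.91 - 63) / (13.48/√49) = 2.550
p-value = 0.0140

Since p-value < α = 0.1, we reject H₀.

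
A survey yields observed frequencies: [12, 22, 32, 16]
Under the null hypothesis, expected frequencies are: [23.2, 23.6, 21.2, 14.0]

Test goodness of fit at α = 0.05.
Chi-square goodness of fit test:
H₀: observed counts match expected distribution
H₁: observed counts differ from expected distribution
df = k - 1 = 3
χ² = Σ(O - E)²/E
   = (12 - 23.2)²/23.2 + (22 - 23.6)²/23.6 + (32 - 21.2)²/21.2 + (16 - 14.0)²/14.0
   = 5.407 + 0.108 + 5.502 + 0.286
   = 11.30
p-value = 0.0102

Since p-value < α = 0.05, we reject H₀.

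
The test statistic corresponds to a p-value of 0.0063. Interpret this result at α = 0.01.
Since p = 0.0063 < α = 0.01, reject H₀.
There is sufficient evidence to reject the null hypothesis; the result is statistically significant at the 0.01 level.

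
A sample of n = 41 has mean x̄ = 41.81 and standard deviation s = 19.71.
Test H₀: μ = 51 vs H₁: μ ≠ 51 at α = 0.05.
One-sample t-test:
H₀: μ = 51
H₁: μ ≠ 51
df = n - 1 = 40
t = (x̄ - μ₀) / (s/√n) = (41.81 - 51) / (19.71/√41) = -2.986
p-value = 0.0048

Since p-value < α = 0.05, we reject H₀.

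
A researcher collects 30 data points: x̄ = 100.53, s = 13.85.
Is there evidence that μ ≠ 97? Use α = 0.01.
One-sample t-test:
H₀: μ = 97
H₁: μ ≠ 97
df = n - 1 = 29
t = (x̄ - μ₀) / (s/√n) = (100.53 - 97) / (13.85/√30) = 1.396
p-value = 0.1733

Since p-value > α = 0.01, we fail to reject H₀.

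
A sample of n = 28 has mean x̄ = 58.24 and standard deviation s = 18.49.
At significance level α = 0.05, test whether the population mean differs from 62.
One-sample t-test:
H₀: μ = 62
H₁: μ ≠ 62
df = n - 1 = 27
t = (x̄ - μ₀) / (s/√n) = (58.24 - 62) / (18.49/√28) = -1.076
p-value = 0.2914

Since p-value > α = 0.05, we fail to reject H₀.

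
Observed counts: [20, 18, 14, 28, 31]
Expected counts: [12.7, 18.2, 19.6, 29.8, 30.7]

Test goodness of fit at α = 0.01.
Chi-square goodness of fit test:
H₀: observed counts match expected distribution
H₁: observed counts differ from expected distribution
df = k - 1 = 4
χ² = Σ(O - E)²/E
   = (20 - 12.7)²/12.7 + (18 - 18.2)²/18.2 + (14 - 19.6)²/19.6 + (28 - 29.8)²/29.8 + (31 - 30.7)²/30.7
   = 4.196 + 0.002 + 1.600 + 0.109 + 0.003
   = 5.91
p-value = 0.2060

Since p-value > α = 0.01, we fail to reject H₀.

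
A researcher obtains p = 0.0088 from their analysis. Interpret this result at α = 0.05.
Since p = 0.0088 < α = 0.05, reject H₀.
There is sufficient evidence to reject the null hypothesis; the result is statistically significant at the 0.05 level.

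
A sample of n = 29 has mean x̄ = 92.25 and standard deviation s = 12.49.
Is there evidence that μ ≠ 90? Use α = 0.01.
One-sample t-test:
H₀: μ = 90
H₁: μ ≠ 90
df = n - 1 = 28
t = (x̄ - μ₀) / (s/√n) = (92.25 - 90) / (12.49/√29) = 0.970
p-value = 0.3403

Since p-value > α = 0.01, we fail to reject H₀.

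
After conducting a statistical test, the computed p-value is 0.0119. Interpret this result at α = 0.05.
Since p = 0.0119 < α = 0.05, reject H₀.
There is sufficient evidence to reject the null hypothesis; the result is statistically significant at the 0.05 level.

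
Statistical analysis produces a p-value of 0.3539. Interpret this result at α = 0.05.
Since p = 0.3539 > α = 0.05, fail to reject H₀.
There is insufficient evidence to reject the null hypothesis; the result is not statistically significant at the 0.05 level.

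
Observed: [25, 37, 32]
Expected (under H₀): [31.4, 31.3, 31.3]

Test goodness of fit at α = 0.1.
Chi-square goodness of fit test:
H₀: observed counts match expected distribution
H₁: observed counts differ from expected distribution
df = k - 1 = 2
χ² = Σ(O - E)²/E
   = (25 - 31.4)²/31.4 + (37 - 31.3)²/31.3 + (32 - 31.3)²/31.3
   = 1.304 + 1.038 + 0.016
   = 2.36
p-value = 0.3076

Since p-value > α = 0.1, we fail to reject H₀.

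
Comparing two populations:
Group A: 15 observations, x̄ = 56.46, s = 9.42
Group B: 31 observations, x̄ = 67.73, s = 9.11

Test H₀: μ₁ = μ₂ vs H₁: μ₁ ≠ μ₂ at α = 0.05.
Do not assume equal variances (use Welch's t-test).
Welch's two-sample t-test:
H₀: μ₁ = μ₂
H₁: μ₁ ≠ μ₂
s₁²/n₁ = 9.42²/15 = 5.9158,  s₂²/n₂ = 9.11²/31 = 2.6772
SE = √(s₁²/n₁ + s₂²/n₂) = √(5.9158 + 2.6772) = 2.9314
df (Welch-Satterthwaite) = (s₁²/n₁ + s₂²/n₂)² / [(s₁²/n₁)²/(n₁-1) + (s₂²/n₂)²/(n₂-1)] ≈ 26.96
t = (x̄₁ - x̄₂) / SE = (56.46 - 67.73) / 2.9314 = -11.27 / 2.9314 = -3.845
p-value = 0.0007

Since p-value < α = 0.05, we reject H₀.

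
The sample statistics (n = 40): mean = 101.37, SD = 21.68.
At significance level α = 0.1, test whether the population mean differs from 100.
One-sample t-test:
H₀: μ = 100
H₁: μ ≠ 100
df = n - 1 = 39
t = (x̄ - μ₀) / (s/√n) = (101.37 - 100) / (21.68/√40) = 0.400
p-value = 0.6916

Since p-value > α = 0.1, we fail to reject H₀.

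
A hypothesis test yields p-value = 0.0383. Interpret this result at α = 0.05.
Since p = 0.0383 < α = 0.05, reject H₀.
There is sufficient evidence to reject the null hypothesis; the result is statistically significant at the 0.05 level.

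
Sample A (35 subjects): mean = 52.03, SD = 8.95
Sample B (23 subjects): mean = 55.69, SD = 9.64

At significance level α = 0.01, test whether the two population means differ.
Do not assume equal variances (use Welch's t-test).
Welch's two-sample t-test:
H₀: μ₁ = μ₂
H₁: μ₁ ≠ μ₂
s₁²/n₁ = 8.95²/35 = 2.2886,  s₂²/n₂ = 9.64²/23 = 4.0404
SE = √(s₁²/n₁ + s₂²/n₂) = √(2.2886 + 4.0404) = 2.5158
df (Welch-Satterthwaite) = (s₁²/n₁ + s₂²/n₂)² / [(s₁²/n₁)²/(n₁-1) + (s₂²/n₂)²/(n₂-1)] ≈ 44.70
t = (x̄₁ - x̄₂) / SE = (52.03 - 55.69) / 2.5158 = -3.66 / 2.5158 = -1.455
p-value = 0.1527

Since p-value > α = 0.01, we fail to reject H₀.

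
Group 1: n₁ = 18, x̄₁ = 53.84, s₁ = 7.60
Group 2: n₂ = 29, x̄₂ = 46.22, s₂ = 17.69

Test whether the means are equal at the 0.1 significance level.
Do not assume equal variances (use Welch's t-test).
Welch's two-sample t-test:
H₀: μ₁ = μ₂
H₁: μ₁ ≠ μ₂
s₁²/n₁ = 7.60²/18 = 3.2089,  s₂²/n₂ = 17.69²/29 = 10.7909
SE = √(s₁²/n₁ + s₂²/n₂) = √(3.2089 + 10.7909) = 3.7416
df (Welch-Satterthwaite) = (s₁²/n₁ + s₂²/n₂)² / [(s₁²/n₁)²/(n₁-1) + (s₂²/n₂)²/(n₂-1)] ≈ 41.14
t = (x̄₁ - x̄₂) / SE = (53.84 - 46.22) / 3.7416 = 7.62 / 3.7416 = 2.037
p-value = 0.0482

Since p-value < α = 0.1, we reject H₀.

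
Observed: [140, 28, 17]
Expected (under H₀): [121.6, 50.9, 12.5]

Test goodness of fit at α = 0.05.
Chi-square goodness of fit test:
H₀: observed counts match expected distribution
H₁: observed counts differ from expected distribution
df = k - 1 = 2
χ² = Σ(O - E)²/E
   = (140 - 121.6)²/121.6 + (28 - 50.9)²/50.9 + (17 - 12.5)²/12.5
   = 2.784 + 10.303 + 1.620
   = 14.71
p-value = 0.0006

Since p-value < α = 0.05, we reject H₀.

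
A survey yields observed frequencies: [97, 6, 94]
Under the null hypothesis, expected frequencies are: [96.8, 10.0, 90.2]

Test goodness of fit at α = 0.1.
Chi-square goodness of fit test:
H₀: observed counts match expected distribution
H₁: observed counts differ from expected distribution
df = k - 1 = 2
χ² = Σ(O - E)²/E
   = (97 - 96.8)²/96.8 + (6 - 10.0)²/10.0 + (94 - 90.2)²/90.2
   = 0.000 + 1.600 + 0.160
   = 1.76
p-value = 0.4147

Since p-value > α = 0.1, we fail to reject H₀.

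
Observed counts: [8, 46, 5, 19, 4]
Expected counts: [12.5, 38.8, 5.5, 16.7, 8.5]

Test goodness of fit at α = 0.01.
Chi-square goodness of fit test:
H₀: observed counts match expected distribution
H₁: observed counts differ from expected distribution
df = k - 1 = 4
χ² = Σ(O - E)²/E
   = (8 - 12.5)²/12.5 + (46 - 38.8)²/38.8 + (5 - 5.5)²/5.5 + (19 - 16.7)²/16.7 + (4 - 8.5)²/8.5
   = 1.620 + 1.336 + 0.045 + 0.317 + 2.382
   = 5.70
p-value = 0.2226

Since p-value > α = 0.01, we fail to reject H₀.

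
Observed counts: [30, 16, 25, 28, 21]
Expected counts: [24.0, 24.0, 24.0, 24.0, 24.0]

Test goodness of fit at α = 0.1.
Chi-square goodness of fit test:
H₀: observed counts match expected distribution
H₁: observed counts differ from expected distribution
df = k - 1 = 4
χ² = Σ(O - E)²/E
   = (30 - 24.0)²/24.0 + (16 - 24.0)²/24.0 + (25 - 24.0)²/24.0 + (28 - 24.0)²/24.0 + (21 - 24.0)²/24.0
   = 1.500 + 2.667 + 0.042 + 0.667 + 0.375
   = 5.25
p-value = 0.2626

Since p-value > α = 0.1, we fail to reject H₀.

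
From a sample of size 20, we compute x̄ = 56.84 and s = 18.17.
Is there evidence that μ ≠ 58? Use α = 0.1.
One-sample t-test:
H₀: μ = 58
H₁: μ ≠ 58
df = n - 1 = 19
t = (x̄ - μ₀) / (s/√n) = (56.84 - 58) / (18.17/√20) = -0.286
p-value = 0.7783

Since p-value > α = 0.1, we fail to reject H₀.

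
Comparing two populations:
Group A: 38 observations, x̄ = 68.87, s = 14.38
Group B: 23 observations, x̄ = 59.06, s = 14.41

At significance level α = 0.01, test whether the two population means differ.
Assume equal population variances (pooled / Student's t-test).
Student's two-sample t-test (equal variances):
H₀: μ₁ = μ₂
H₁: μ₁ ≠ μ₂
df = n₁ + n₂ - 2 = 59
Pooled variance s_p² = [(n₁-1)s₁² + (n₂-1)s₂²] / (n₁ + n₂ - 2) = [(37)(14.38²) + (22)(14.41²)] / 59 = 207.1065
SE = √(s_p²(1/n₁ + 1/n₂)) = √(207.1065 × (1/38 + 1/23)) = 3.8019
t = (x̄₁ - x̄₂) / SE = (68.87 - 59.06) / 3.8019 = 9.81 / 3.8019 = 2.580
p-value = 0.0124

Since p-value > α = 0.01, we fail to reject H₀.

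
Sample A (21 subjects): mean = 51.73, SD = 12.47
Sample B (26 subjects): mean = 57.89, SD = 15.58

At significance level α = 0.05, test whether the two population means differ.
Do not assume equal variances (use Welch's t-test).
Welch's two-sample t-test:
H₀: μ₁ = μ₂
H₁: μ₁ ≠ μ₂
s₁²/n₁ = 12.47²/21 = 7.4048,  s₂²/n₂ = 15.58²/26 = 9.3360
SE = √(s₁²/n₁ + s₂²/n₂) = √(7.4048 + 9.3360) = 4.0916
df (Welch-Satterthwaite) = (s₁²/n₁ + s₂²/n₂)² / [(s₁²/n₁)²/(n₁-1) + (s₂²/n₂)²/(n₂-1)] ≈ 45.00
t = (x̄₁ - x̄₂) / SE = (51.73 - 57.89) / 4.0916 = -6.16 / 4.0916 = -1.506
p-value = 0.1392

Since p-value > α = 0.05, we fail to reject H₀.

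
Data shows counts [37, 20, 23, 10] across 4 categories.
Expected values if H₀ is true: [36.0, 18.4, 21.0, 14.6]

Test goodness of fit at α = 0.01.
Chi-square goodness of fit test:
H₀: observed counts match expected distribution
H₁: observed counts differ from expected distribution
df = k - 1 = 3
χ² = Σ(O - E)²/E
   = (37 - 36.0)²/36.0 + (20 - 18.4)²/18.4 + (23 - 21.0)²/21.0 + (10 - 14.6)²/14.6
   = 0.028 + 0.139 + 0.190 + 1.449
   = 1.81
p-value = 0.6135

Since p-value > α = 0.01, we fail to reject H₀.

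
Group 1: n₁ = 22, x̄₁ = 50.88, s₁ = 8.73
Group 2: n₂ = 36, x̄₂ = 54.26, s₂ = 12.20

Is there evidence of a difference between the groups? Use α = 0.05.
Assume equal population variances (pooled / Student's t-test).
Student's two-sample t-test (equal variances):
H₀: μ₁ = μ₂
H₁: μ₁ ≠ μ₂
df = n₁ + n₂ - 2 = 56
Pooled variance s_p² = [(n₁-1)s₁² + (n₂-1)s₂²] / (n₁ + n₂ - 2) = [(21)(8.73²) + (35)(12.20²)] / 56 = 121.6048
SE = √(s_p²(1/n₁ + 1/n₂)) = √(121.6048 × (1/22 + 1/36)) = 2.9842
t = (x̄₁ - x̄₂) / SE = (50.88 - 54.26) / 2.9842 = -3.38 / 2.9842 = -1.133
p-value = 0.2622

Since p-value > α = 0.05, we fail to reject H₀.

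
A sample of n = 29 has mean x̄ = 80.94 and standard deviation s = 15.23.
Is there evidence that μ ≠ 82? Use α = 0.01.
One-sample t-test:
H₀: μ = 82
H₁: μ ≠ 82
df = n - 1 = 28
t = (x̄ - μ₀) / (s/√n) = (80.94 - 82) / (15.23/√29) = -0.375
p-value = 0.7106

Since p-value > α = 0.01, we fail to reject H₀.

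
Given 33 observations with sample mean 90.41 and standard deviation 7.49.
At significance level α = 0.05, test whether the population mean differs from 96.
One-sample t-test:
H₀: μ = 96
H₁: μ ≠ 96
df = n - 1 = 32
t = (x̄ - μ₀) / (s/√n) = (90.41 - 96) / (7.49/√33) = -4.287
p-value = 0.0002

Since p-value < α = 0.05, we reject H₀.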